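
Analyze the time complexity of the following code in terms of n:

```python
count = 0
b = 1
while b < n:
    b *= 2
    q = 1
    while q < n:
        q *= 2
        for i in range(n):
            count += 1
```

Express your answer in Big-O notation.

Each loop level contributes: log n × log n × n. Multiplying the contributions gives O(n log² n).

Answer: O(n log² n)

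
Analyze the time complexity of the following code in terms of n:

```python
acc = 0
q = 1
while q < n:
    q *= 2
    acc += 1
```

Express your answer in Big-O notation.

Each loop level contributes: log n. Multiplying the contributions gives O(log n).

Answer: O(log n)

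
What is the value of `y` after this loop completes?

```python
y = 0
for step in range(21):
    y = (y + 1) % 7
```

Increment mod 7, 21 times = 0
`y` takes the values: 0 → 1 → 2 → 3 → 4 → 5 → 6 → 0 → 1 → 2 → 3 → 4 → 5 → 6 → 0 → 1 → 2 → 3 → 4 → 5 → 6 → 0

Answer: 0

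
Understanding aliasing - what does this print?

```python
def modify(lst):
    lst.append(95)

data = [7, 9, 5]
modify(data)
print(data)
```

Key concept: function modifies passed list.
Step by step:
`data = [7, 9, 5]` → data = [7, 9, 5]
`modify(data)` → data = [7, 9, 5, 95]
`print(data)` → prints [7, 9, 5, 95]

Answer: [7, 9, 5, 95]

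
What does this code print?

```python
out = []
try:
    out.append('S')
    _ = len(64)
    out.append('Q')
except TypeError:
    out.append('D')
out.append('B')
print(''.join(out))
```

Execution trace: 'S' (try body) → 'D' (except TypeError) → 'B' (after the try/except). Output: SDB

Answer: SDB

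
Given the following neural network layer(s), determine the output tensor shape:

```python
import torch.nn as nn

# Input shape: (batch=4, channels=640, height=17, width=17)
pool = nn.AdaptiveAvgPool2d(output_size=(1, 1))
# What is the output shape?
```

Input: (4, 640, 17, 17) -> Output: (4, 640, 1, 1)

Answer: (4, 640, 1, 1)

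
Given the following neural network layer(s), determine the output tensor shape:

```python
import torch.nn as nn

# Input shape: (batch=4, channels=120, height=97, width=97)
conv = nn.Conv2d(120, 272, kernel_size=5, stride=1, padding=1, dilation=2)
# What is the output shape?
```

Input: (4, 120, 97, 97) -> Output: (4, 272, 91, 91)

Answer: (4, 272, 91, 91)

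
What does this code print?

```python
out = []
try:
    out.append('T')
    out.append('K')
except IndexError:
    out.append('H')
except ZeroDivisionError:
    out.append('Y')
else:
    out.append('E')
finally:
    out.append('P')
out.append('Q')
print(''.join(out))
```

Execution trace: 'T' (try body) → 'K' (try body, no exception) → 'E' (else) → 'P' (finally) → 'Q' (after the try/except). Output: TKEPQ

Answer: TKEPQ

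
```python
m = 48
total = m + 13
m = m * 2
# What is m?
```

Trace:
`m = 48` → m = 48
`total = m + 13` → total = 61
`m = m * 2` → m = 96
So m = 96

Answer: 96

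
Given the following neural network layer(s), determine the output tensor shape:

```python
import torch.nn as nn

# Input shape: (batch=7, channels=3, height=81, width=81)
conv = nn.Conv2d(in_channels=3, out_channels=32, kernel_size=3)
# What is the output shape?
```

Input: (7, 3, 81, 81) -> Output: (7, 32, 79, 79)

Answer: (7, 32, 79, 79)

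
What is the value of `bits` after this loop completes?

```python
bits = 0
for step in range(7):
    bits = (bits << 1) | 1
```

Build 7 consecutive 1-bits: 0b1111111
`bits` takes the values: 0 → 1 → 3 → 7 → 15 → 31 → 63 → 127

Answer: 127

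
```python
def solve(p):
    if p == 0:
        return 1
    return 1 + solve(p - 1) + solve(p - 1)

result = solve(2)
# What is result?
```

solve(p) = 1 + 2·solve(p-1), solve(0)=1. Closed form: (1+1)·2^2 - 1 = 7.

Answer: 7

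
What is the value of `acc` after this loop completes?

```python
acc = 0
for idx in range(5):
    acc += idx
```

Sum of 0 to 4 = 10
`acc` takes the values: 0 → 1 → 3 → 6 → 10

Answer: 10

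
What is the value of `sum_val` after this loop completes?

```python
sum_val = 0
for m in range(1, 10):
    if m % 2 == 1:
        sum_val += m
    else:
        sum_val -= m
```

Add odd, subtract even
`sum_val` takes the values: 0 → 1 → -1 → 2 → -2 → 3 → -3 → 4 → -4 → 5

Answer: 5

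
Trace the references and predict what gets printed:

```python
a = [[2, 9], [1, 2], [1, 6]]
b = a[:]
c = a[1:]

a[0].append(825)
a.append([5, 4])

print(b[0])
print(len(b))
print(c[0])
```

Key concept: slice with nested mutation.
Step by step:
`a = [[2, 9], [1, 2], [1, 6]]` → a = [[2, 9], [1, 2], [1, 6]]
`b = a[:]` → b = [[2, 9], [1, 2], [1, 6]]
`c = a[1:]` → c = [[1, 2], [1, 6]]
`a[0].append(825)` → a = [[2, 9, 825], [1, 2], [1, 6]]; b = [[2, 9, 825], [1, 2], [1, 6]]
`a.append([5, 4])` → a = [[2, 9, 825], [1, 2], [1, 6], [5, 4]]
`print(b[0])` → prints [2, 9, 825]
`print(len(b))` → prints 3
`print(c[0])` → prints [1, 2]

Answer:
[2, 9, 825]
3
[1, 2]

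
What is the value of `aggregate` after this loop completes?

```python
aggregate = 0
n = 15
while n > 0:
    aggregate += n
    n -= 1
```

Sum 15 down to 1
`aggregate` takes the values: 0 → 15 → 29 → 42 → 54 → 65 → 75 → 84 → 92 → 99 → 105 → 110 → 114 → 117 → 119 → 120

Answer: 120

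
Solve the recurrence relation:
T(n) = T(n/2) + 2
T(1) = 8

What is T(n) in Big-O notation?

Each step divides n by 2 and adds 2. After log_2(n) steps we reach T(1)=8. So T(n) = 2·log_2(n) + 8 = O(log n).

Answer: O(log n)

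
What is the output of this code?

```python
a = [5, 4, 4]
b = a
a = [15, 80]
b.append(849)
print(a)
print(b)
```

Key concept: rebinding vs mutation: a is rebound to a new list, b still points at the original.
Step by step:
`a = [5, 4, 4]` → a = [5, 4, 4]
`b = a` → b = [5, 4, 4] (same object as a)
`a = [15, 80]` → a = [15, 80]
`b.append(849)` → b = [5, 4, 4, 849]
`print(a)` → prints [15, 80]
`print(b)` → prints [5, 4, 4, 849]

Answer:
[15, 80]
[5, 4, 4, 849]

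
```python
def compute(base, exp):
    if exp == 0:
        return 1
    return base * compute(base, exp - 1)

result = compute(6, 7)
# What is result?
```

compute(6, 7) = 6 * 6 * 6 * 6 * 6 * 6 * 6 = 279936

Answer: 279936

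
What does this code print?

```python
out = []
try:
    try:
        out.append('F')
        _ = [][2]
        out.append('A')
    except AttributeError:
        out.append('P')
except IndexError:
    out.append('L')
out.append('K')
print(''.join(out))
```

Execution trace: 'F' (try body) → 'L' (outer except IndexError) → 'K' (after the try/except). Output: FLK

Answer: FLK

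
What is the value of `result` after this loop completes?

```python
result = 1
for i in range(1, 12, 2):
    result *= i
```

Product of 1, 3, 5, ... up to 11
`result` takes the values: 1 → 3 → 15 → 105 → 945 → 10395

Answer: 10395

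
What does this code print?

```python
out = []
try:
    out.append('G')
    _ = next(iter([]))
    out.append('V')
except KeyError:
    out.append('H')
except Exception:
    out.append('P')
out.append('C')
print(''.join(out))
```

Execution trace: 'G' (try body) → 'P' (except Exception) → 'C' (after the try/except). Output: GPC

Answer: GPC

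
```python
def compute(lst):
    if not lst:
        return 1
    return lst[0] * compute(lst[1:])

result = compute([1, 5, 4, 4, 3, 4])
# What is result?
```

Product over [1, 5, 4, 4, 3, 4] = 1 * 5 * 4 * 4 * 3 * 4 = 960

Answer: 960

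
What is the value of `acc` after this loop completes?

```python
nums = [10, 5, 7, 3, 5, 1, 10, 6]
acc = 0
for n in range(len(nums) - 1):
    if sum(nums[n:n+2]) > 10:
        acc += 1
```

Count windows with sum > 10
`acc` takes the values: 0 → 1 → 2 → 3 → 4

Answer: 4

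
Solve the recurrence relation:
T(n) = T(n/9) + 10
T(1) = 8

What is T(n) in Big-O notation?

Each step divides n by 9 and adds 10. After log_9(n) steps we reach T(1)=8. So T(n) = 10·log_9(n) + 8 = O(log n).

Answer: O(log n)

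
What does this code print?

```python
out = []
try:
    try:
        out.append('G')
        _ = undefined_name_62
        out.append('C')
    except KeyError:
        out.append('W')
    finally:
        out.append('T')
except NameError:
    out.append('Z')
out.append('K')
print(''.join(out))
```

Execution trace: 'G' (inner try body) → 'T' (inner finally) → 'Z' (outer except NameError) → 'K' (after the try/except). Output: GTZK

Answer: GTZK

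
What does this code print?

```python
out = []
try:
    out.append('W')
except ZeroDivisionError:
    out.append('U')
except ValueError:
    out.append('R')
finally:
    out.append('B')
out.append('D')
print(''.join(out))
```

Execution trace: 'W' (try body, no exception) → 'B' (finally) → 'D' (after the try/except). Output: WBD

Answer: WBD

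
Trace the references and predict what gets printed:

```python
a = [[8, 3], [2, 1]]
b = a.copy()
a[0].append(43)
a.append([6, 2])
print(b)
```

Key concept: shallow copy with nested lists.
Step by step:
`a = [[8, 3], [2, 1]]` → a = [[8, 3], [2, 1]]
`b = a.copy()` → b = [[8, 3], [2, 1]]
`a[0].append(43)` → a = [[8, 3, 43], [2, 1]]; b = [[8, 3, 43], [2, 1]]
`a.append([6, 2])` → a = [[8, 3, 43], [2, 1], [6, 2]]
`print(b)` → prints [[8, 3, 43], [2, 1]]

Answer: [[8, 3, 43], [2, 1]]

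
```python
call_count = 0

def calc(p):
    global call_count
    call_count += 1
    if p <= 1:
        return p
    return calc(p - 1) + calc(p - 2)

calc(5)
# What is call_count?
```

Calls(p) = 1 + Calls(p-1) + Calls(p-2); Calls(0)=Calls(1)=1. For p=5 this gives 15.

Answer: 15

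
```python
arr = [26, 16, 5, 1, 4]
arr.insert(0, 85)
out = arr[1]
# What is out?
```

Trace:
`arr = [26, 16, 5, 1, 4]` → arr = [26, 16, 5, 1, 4]
`arr.insert(0, 85)` → arr = [85, 26, 16, 5, 1, 4]
`out = arr[1]` → out = 26
So out = 26

Answer: 26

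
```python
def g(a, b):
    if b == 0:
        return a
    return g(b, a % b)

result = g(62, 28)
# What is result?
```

g(62, 28) -> g(28, 6) -> g(6, 4) -> g(4, 2) -> g(2, 0) -> 2

Answer: 2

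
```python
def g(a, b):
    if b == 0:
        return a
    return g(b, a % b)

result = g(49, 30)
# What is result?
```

g(49, 30) -> g(30, 19) -> g(19, 11) -> g(11, 8) -> g(8, 3) -> g(3, 2) -> g(2, 1) -> g(1, 0) -> 1

Answer: 1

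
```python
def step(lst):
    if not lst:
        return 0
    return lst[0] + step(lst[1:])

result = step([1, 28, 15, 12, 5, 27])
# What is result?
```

1 + 28 + 15 + 12 + 5 + 27 + 0 = 88

Answer: 88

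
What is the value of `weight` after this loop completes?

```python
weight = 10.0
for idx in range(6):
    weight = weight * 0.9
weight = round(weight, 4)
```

Exponential decay: 10.0 * 0.9^6
`weight` takes the values: 10.0 → 9.0 → 8.1 → 7.29 → 6.561 → 5.9049 → 5.31441 → 5.3144

Answer: 5.3144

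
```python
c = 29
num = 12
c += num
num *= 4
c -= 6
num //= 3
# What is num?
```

Trace:
`c = 29` → c = 29
`num = 12` → num = 12
`c += num` → c = 41
`num *= 4` → num = 48
`c -= 6` → c = 35
`num //= 3` → num = 16
So num = 16

Answer: 16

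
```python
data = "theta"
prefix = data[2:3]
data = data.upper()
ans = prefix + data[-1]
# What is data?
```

Trace:
`data = "theta"` → data = 'theta'
`prefix = data[2:3]` → prefix = 'e'
`data = data.upper()` → data = 'THETA'
`ans = prefix + data[-1]` → ans = 'eA'
So data = 'THETA'

Answer: 'THETA'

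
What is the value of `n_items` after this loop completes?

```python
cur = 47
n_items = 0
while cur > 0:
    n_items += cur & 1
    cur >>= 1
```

Count set bits in 47 (binary: 0b101111)
`n_items` takes the values: 0 → 1 → 2 → 3 → 4 → 5

Answer: 5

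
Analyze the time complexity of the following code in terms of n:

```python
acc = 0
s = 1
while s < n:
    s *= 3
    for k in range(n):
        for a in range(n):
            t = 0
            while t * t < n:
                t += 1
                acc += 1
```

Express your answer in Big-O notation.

Each loop level contributes: log n × n × n × √n. Multiplying the contributions gives O(n^2√n log n).

Answer: O(n^2√n log n)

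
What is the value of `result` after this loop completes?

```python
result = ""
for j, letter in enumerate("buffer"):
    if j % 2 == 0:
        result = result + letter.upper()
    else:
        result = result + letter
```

Uppercase even positions in 'buffer'
`result` takes the values: "" → "B" → "Bu" → "BuF" → "BuFf" → "BuFfE" → "BuFfEr"

Answer: "BuFfEr"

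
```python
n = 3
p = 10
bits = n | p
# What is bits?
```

Trace:
`n = 3` → n = 3
`p = 10` → p = 10
`bits = n | p` → bits = 11
So bits = 11

Answer: 11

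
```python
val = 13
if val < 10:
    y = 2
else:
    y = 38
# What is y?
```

Trace:
`val = 13` → val = 13
`if val < 10: ...` → val < 10 is False, take else branch → y = 38
So y = 38

Answer: 38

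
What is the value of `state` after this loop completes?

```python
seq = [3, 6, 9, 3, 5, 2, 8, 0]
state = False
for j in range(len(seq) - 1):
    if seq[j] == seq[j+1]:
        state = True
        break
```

Check consecutive duplicates in [3, 6, 9, 3, 5, 2, 8, 0]
`state` takes the values: False

Answer: False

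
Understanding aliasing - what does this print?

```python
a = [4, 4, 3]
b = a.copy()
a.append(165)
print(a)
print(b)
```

Key concept: list.copy() creates independent copy.
Step by step:
`a = [4, 4, 3]` → a = [4, 4, 3]
`b = a.copy()` → b = [4, 4, 3]
`a.append(165)` → a = [4, 4, 3, 165]
`print(a)` → prints [4, 4, 3, 165]
`print(b)` → prints [4, 4, 3]

Answer:
[4, 4, 3, 165]
[4, 4, 3]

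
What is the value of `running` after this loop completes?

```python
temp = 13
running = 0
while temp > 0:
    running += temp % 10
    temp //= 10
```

Sum digits of 13
`running` takes the values: 0 → 3 → 4

Answer: 4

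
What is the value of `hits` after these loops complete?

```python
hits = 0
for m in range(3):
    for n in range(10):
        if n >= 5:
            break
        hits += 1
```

Inner breaks at 5, outer runs 3 times
`hits` takes the values: 0 → 1 → 2 → 3 → 4 → 5 → 6 → 7 → 8 → 9 → 10 → 11 → 12 → 13 → 14 → 15

Answer: 15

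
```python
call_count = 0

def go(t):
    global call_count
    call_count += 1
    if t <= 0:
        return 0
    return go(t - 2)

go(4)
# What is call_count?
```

Linear recursion stepping by 2: 3 calls from t=4 down to ≤0.

Answer: 3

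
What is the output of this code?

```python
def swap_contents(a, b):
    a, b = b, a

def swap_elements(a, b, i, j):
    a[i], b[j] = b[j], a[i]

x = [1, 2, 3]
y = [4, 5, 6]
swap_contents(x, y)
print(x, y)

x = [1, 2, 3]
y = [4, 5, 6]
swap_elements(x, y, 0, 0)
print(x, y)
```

Key concept: parameter rebinding vs mutation.
Step by step:
`x = [1, 2, 3]` → x = [1, 2, 3]
`y = [4, 5, 6]` → y = [4, 5, 6]
`swap_contents(x, y)` → no visible change to tracked variables
`print(x, y)` → prints [1, 2, 3] [4, 5, 6]
`x = [1, 2, 3]` → x = [1, 2, 3]
`y = [4, 5, 6]` → y = [4, 5, 6]
`swap_elements(x, y, 0, 0)` → x = [4, 2, 3]; y = [1, 5, 6]
`print(x, y)` → prints [4, 2, 3] [1, 5, 6]

Answer:
[1, 2, 3] [4, 5, 6]
[4, 2, 3] [1, 5, 6]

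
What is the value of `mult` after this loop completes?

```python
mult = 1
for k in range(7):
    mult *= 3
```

3^7 = 2187
`mult` takes the values: 1 → 3 → 9 → 27 → 81 → 243 → 729 → 2187

Answer: 2187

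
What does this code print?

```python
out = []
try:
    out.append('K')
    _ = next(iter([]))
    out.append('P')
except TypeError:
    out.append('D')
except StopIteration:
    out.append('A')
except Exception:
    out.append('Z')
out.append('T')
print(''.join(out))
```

Execution trace: 'K' (try body) → 'A' (except StopIteration) → 'T' (after the try/except). Output: KAT

Answer: KAT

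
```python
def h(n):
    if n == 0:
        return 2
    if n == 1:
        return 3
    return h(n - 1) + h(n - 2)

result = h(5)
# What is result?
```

Build up from base cases: h(0)=2, h(1)=3, h(2)=5, h(3)=8, h(4)=13, h(5)=21

Answer: 21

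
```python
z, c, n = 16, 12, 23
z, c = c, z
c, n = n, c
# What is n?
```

Trace:
`z, c, n = 16, 12, 23` → z = 16; c = 12; n = 23
`z, c = c, z` → z = 12; c = 16
`c, n = n, c` → c = 23; n = 16
So n = 16

Answer: 16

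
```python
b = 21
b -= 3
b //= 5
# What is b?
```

Trace:
`b = 21` → b = 21
`b -= 3` → b = 18
`b //= 5` → b = 3
So b = 3

Answer: 3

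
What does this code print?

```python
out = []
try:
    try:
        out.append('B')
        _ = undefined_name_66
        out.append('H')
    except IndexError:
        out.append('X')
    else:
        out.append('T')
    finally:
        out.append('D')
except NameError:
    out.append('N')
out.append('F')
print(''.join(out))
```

Execution trace: 'B' (try body) → 'D' (finally) → 'N' (outer except NameError) → 'F' (after the try/except). Output: BDNF

Answer: BDNF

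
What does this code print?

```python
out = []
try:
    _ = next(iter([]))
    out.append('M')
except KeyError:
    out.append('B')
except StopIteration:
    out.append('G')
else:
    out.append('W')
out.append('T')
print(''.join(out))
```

Execution trace: 'G' (except StopIteration) → 'T' (after the try/except). Output: GT

Answer: GT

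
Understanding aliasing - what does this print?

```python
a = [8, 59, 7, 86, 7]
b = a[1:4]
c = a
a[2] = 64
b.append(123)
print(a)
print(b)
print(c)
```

Key concept: slice vs alias.
Step by step:
`a = [8, 59, 7, 86, 7]` → a = [8, 59, 7, 86, 7]
`b = a[1:4]` → b = [59, 7, 86]
`c = a` → c = [8, 59, 7, 86, 7] (same object as a)
`a[2] = 64` → a = [8, 59, 64, 86, 7] (same object as c); c = [8, 59, 64, 86, 7] (same object as a)
`b.append(123)` → b = [59, 7, 86, 123]
`print(a)` → prints [8, 59, 64, 86, 7]
`print(b)` → prints [59, 7, 86, 123]
`print(c)` → prints [8, 59, 64, 86, 7]

Answer:
[8, 59, 64, 86, 7]
[59, 7, 86, 123]
[8, 59, 64, 86, 7]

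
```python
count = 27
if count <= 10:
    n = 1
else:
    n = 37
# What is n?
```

Trace:
`count = 27` → count = 27
`if count <= 10: ...` → count <= 10 is False, take else branch → n = 37
So n = 37

Answer: 37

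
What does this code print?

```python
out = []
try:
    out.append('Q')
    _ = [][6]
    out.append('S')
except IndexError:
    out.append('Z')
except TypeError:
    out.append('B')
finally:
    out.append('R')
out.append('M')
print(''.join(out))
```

Execution trace: 'Q' (try body) → 'Z' (except IndexError) → 'R' (finally) → 'M' (after the try/except). Output: QZRM

Answer: QZRM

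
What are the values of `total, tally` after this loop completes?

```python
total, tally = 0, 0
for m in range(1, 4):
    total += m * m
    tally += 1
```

Sum of squares and count
`total, tally` takes the values: (0, 0) → (1, 0) → (1, 1) → (5, 1) → (5, 2) → (14, 2) → (14, 3)

Answer: 14, 3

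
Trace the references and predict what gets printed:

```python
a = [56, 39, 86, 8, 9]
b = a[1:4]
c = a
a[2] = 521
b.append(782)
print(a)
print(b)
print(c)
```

Key concept: slice vs alias.
Step by step:
`a = [56, 39, 86, 8, 9]` → a = [56, 39, 86, 8, 9]
`b = a[1:4]` → b = [39, 86, 8]
`c = a` → c = [56, 39, 86, 8, 9] (same object as a)
`a[2] = 521` → a = [56, 39, 521, 8, 9] (same object as c); c = [56, 39, 521, 8, 9] (same object as a)
`b.append(782)` → b = [39, 86, 8, 782]
`print(a)` → prints [56, 39, 521, 8, 9]
`print(b)` → prints [39, 86, 8, 782]
`print(c)` → prints [56, 39, 521, 8, 9]

Answer:
[56, 39, 521, 8, 9]
[39, 86, 8, 782]
[56, 39, 521, 8, 9]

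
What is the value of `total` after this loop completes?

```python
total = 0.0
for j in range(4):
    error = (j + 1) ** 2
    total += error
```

Sum of squared losses 1² + 2² + ... + 4²
`total` takes the values: 0.0 → 1.0 → 5.0 → 14.0 → 30.0

Answer: 30.0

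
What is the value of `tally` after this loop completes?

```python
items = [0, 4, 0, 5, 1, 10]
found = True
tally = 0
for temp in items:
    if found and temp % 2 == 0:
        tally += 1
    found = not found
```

Count even values at even positions
`tally` takes the values: 0 → 1 → 2

Answer: 2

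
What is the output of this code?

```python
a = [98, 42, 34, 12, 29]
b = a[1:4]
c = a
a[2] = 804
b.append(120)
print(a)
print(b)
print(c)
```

Key concept: slice vs alias.
Step by step:
`a = [98, 42, 34, 12, 29]` → a = [98, 42, 34, 12, 29]
`b = a[1:4]` → b = [42, 34, 12]
`c = a` → c = [98, 42, 34, 12, 29] (same object as a)
`a[2] = 804` → a = [98, 42, 804, 12, 29] (same object as c); c = [98, 42, 804, 12, 29] (same object as a)
`b.append(120)` → b = [42, 34, 12, 120]
`print(a)` → prints [98, 42, 804, 12, 29]
`print(b)` → prints [42, 34, 12, 120]
`print(c)` → prints [98, 42, 804, 12, 29]

Answer:
[98, 42, 804, 12, 29]
[42, 34, 12, 120]
[98, 42, 804, 12, 29]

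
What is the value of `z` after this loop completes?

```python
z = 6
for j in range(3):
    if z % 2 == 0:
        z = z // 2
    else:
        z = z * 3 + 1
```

Collatz-style transformation from 6
`z` takes the values: 6 → 3 → 10 → 5

Answer: 5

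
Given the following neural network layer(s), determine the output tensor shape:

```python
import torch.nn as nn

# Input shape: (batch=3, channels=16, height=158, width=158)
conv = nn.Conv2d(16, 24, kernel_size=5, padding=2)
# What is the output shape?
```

Input: (3, 16, 158, 158) -> Output: (3, 24, 158, 158)

Answer: (3, 24, 158, 158)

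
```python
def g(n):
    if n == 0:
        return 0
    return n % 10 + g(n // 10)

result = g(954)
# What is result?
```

Sum of digits of 954: 4 + 5 + 9 = 18

Answer: 18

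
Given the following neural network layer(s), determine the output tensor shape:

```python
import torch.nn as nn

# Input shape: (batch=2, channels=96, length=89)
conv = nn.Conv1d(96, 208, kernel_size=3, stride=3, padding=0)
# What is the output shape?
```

Input: (2, 96, 89) -> Output: (2, 208, 29)

Answer: (2, 208, 29)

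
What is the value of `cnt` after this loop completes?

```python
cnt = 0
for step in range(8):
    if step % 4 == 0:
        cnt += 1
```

Count numbers divisible by 4 in range(8)
`cnt` takes the values: 0 → 1 → 2

Answer: 2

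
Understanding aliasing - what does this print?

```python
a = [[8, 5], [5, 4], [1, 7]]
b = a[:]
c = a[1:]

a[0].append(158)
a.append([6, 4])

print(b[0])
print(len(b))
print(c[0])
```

Key concept: slice with nested mutation.
Step by step:
`a = [[8, 5], [5, 4], [1, 7]]` → a = [[8, 5], [5, 4], [1, 7]]
`b = a[:]` → b = [[8, 5], [5, 4], [1, 7]]
`c = a[1:]` → c = [[5, 4], [1, 7]]
`a[0].append(158)` → a = [[8, 5, 158], [5, 4], [1, 7]]; b = [[8, 5, 158], [5, 4], [1, 7]]
`a.append([6, 4])` → a = [[8, 5, 158], [5, 4], [1, 7], [6, 4]]
`print(b[0])` → prints [8, 5, 158]
`print(len(b))` → prints 3
`print(c[0])` → prints [5, 4]

Answer:
[8, 5, 158]
3
[5, 4]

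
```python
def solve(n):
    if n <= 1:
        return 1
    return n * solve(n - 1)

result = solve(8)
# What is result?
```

solve(8) = 8 * 7 * 6 * 5 * 4 * 3 * 2 * 1 = 40320

Answer: 40320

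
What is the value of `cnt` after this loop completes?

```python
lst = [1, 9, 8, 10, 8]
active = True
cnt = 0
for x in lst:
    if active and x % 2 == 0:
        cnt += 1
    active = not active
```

Count even values at even positions
`cnt` takes the values: 0 → 1 → 2

Answer: 2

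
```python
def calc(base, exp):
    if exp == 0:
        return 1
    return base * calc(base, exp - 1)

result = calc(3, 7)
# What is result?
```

calc(3, 7) = 3 * 3 * 3 * 3 * 3 * 3 * 3 = 2187

Answer: 2187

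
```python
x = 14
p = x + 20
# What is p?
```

Trace:
`x = 14` → x = 14
`p = x + 20` → p = 34
So p = 34

Answer: 34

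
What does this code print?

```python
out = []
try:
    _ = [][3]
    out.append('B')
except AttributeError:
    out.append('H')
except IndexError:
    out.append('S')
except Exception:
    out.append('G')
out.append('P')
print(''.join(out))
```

Execution trace: 'S' (except IndexError) → 'P' (after the try/except). Output: SP

Answer: SP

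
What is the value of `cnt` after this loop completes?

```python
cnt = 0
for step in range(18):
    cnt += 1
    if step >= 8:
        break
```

Loop breaks when step reaches 8, cnt is 9
`cnt` takes the values: 0 → 1 → 2 → 3 → 4 → 5 → 6 → 7 → 8 → 9

Answer: 9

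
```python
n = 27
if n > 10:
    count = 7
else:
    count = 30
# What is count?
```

Trace:
`n = 27` → n = 27
`if n > 10: ...` → n > 10 is True → count = 7
So count = 7

Answer: 7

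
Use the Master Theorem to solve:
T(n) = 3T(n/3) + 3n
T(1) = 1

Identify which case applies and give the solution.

a=3, b=3, f(n)=3n. log_3(3) = 1. Since c=1 = 1, Case 2 applies: T(n) = Θ(n^log_b(a) · log n) = O(n log n).

Answer: O(n log n) - Case 2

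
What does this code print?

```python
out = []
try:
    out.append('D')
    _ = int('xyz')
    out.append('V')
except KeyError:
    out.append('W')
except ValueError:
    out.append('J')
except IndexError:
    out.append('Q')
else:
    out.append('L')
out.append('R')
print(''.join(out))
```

Execution trace: 'D' (try body) → 'J' (except ValueError) → 'R' (after the try/except). Output: DJR

Answer: DJR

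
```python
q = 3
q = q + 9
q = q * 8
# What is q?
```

Trace:
`q = 3` → q = 3
`q = q + 9` → q = 12
`q = q * 8` → q = 96
So q = 96

Answer: 96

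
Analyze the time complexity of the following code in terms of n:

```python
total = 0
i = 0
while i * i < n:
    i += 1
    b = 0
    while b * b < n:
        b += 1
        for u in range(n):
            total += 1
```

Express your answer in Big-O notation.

Each loop level contributes: √n × √n × n. Multiplying the contributions gives O(n^2).

Answer: O(n^2)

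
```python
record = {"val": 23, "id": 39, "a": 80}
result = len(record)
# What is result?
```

Trace:
`record = {"val": 23, "id": 39, "a": 80}` → record = {'val': 23, 'id': 39, 'a': 80}
`result = len(record)` → result = 3
So result = 3

Answer: 3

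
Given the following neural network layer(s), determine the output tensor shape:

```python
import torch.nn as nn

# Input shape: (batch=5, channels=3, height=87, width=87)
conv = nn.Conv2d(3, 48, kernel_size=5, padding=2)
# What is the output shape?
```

Input: (5, 3, 87, 87) -> Output: (5, 48, 87, 87)

Answer: (5, 48, 87, 87)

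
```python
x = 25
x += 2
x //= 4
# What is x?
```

Trace:
`x = 25` → x = 25
`x += 2` → x = 27
`x //= 4` → x = 6
So x = 6

Answer: 6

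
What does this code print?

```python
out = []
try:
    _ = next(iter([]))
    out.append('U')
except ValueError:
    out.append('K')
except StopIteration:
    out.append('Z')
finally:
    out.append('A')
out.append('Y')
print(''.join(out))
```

Execution trace: 'Z' (except StopIteration) → 'A' (finally) → 'Y' (after the try/except). Output: ZAY

Answer: ZAY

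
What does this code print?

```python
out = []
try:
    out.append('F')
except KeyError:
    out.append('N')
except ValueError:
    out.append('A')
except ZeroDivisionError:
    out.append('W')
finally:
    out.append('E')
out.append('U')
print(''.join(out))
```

Execution trace: 'F' (try body, no exception) → 'E' (finally) → 'U' (after the try/except). Output: FEU

Answer: FEU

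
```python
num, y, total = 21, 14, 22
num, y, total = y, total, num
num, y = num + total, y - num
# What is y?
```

Trace:
`num, y, total = 21, 14, 22` → num = 21; y = 14; total = 22
`num, y, total = y, total, num` → num = 14; y = 22; total = 21
`num, y = num + total, y - num` → num = 35; y = 8
So y = 8

Answer: 8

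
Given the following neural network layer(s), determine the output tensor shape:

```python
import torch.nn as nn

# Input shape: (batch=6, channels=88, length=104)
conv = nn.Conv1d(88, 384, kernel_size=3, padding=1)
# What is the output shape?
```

Input: (6, 88, 104) -> Output: (6, 384, 104)

Answer: (6, 384, 104)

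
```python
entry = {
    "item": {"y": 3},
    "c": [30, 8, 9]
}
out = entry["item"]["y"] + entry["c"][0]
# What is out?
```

Trace:
`entry = { ...` → entry = {'item': {'y': 3}, 'c': [30, 8, 9]}
`out = entry["item"]["y"] + entry["c"][0]` → out = 33
So out = 33

Answer: 33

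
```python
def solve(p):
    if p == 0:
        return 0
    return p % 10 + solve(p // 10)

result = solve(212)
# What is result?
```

Sum of digits of 212: 2 + 1 + 2 = 5

Answer: 5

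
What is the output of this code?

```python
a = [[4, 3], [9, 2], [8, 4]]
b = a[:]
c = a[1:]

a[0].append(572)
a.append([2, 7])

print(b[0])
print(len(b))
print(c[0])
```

Key concept: slice with nested mutation.
Step by step:
`a = [[4, 3], [9, 2], [8, 4]]` → a = [[4, 3], [9, 2], [8, 4]]
`b = a[:]` → b = [[4, 3], [9, 2], [8, 4]]
`c = a[1:]` → c = [[9, 2], [8, 4]]
`a[0].append(572)` → a = [[4, 3, 572], [9, 2], [8, 4]]; b = [[4, 3, 572], [9, 2], [8, 4]]
`a.append([2, 7])` → a = [[4, 3, 572], [9, 2], [8, 4], [2, 7]]
`print(b[0])` → prints [4, 3, 572]
`print(len(b))` → prints 3
`print(c[0])` → prints [9, 2]

Answer:
[4, 3, 572]
3
[9, 2]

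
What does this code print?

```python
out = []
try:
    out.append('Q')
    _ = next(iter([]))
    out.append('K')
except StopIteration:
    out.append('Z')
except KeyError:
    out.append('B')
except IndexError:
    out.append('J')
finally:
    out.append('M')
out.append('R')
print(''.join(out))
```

Execution trace: 'Q' (try body) → 'Z' (except StopIteration) → 'M' (finally) → 'R' (after the try/except). Output: QZMR

Answer: QZMR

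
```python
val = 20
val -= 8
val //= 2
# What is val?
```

Trace:
`val = 20` → val = 20
`val -= 8` → val = 12
`val //= 2` → val = 6
So val = 6

Answer: 6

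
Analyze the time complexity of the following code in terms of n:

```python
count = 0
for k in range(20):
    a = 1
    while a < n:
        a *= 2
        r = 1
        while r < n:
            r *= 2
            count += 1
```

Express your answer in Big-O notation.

Each loop level contributes: 1 × log n × log n. Multiplying the contributions gives O(log² n).

Answer: O(log² n)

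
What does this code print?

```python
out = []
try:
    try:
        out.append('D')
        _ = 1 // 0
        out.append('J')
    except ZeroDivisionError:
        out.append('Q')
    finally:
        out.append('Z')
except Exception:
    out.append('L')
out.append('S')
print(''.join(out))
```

Execution trace: 'D' (inner try body) → 'Q' (inner except ZeroDivisionError) → 'Z' (inner finally) → 'S' (after the try/except). Output: DQZS

Answer: DQZS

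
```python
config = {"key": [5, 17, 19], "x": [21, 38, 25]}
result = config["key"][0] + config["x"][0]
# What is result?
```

Trace:
`config = {"key": [5, 17, 19], "x": [21, 38, 25]}` → config = {'key': [5, 17, 19], 'x': [21, 38, 25]}
`result = config["key"][0] + config["x"][0]` → result = 26
So result = 26

Answer: 26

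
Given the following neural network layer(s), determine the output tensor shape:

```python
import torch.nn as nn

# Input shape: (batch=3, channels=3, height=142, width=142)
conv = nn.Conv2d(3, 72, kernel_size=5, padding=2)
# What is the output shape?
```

Input: (3, 3, 142, 142) -> Output: (3, 72, 142, 142)

Answer: (3, 72, 142, 142)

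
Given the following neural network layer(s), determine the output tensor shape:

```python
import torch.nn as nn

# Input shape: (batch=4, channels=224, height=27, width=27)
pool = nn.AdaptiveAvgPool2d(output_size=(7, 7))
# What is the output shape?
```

Input: (4, 224, 27, 27) -> Output: (4, 224, 7, 7)

Answer: (4, 224, 7, 7)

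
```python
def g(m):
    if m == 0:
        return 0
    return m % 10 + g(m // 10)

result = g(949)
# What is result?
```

Sum of digits of 949: 9 + 4 + 9 = 22

Answer: 22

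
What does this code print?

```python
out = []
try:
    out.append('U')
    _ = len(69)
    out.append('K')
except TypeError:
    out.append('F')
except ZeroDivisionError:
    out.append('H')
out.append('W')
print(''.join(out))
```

Execution trace: 'U' (try body) → 'F' (except TypeError) → 'W' (after the try/except). Output: UFW

Answer: UFW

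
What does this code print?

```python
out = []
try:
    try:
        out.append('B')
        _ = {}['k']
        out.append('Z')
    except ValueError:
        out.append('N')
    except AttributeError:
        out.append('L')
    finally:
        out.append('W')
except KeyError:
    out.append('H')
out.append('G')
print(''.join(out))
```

Execution trace: 'B' (try body) → 'W' (finally) → 'H' (outer except KeyError) → 'G' (after the try/except). Output: BWHG

Answer: BWHG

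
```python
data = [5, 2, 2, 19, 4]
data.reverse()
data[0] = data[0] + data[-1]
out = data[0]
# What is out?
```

Trace:
`data = [5, 2, 2, 19, 4]` → data = [5, 2, 2, 19, 4]
`data.reverse()` → data = [4, 19, 2, 2, 5]
`data[0] = data[0] + data[-1]` → data = [9, 19, 2, 2, 5]
`out = data[0]` → out = 9
So out = 9

Answer: 9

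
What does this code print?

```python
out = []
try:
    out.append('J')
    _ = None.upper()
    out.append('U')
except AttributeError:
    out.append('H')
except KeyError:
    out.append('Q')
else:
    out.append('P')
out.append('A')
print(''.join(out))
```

Execution trace: 'J' (try body) → 'H' (except AttributeError) → 'A' (after the try/except). Output: JHA

Answer: JHA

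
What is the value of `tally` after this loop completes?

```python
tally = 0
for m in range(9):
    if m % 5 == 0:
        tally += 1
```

Count numbers divisible by 5 in range(9)
`tally` takes the values: 0 → 1 → 2

Answer: 2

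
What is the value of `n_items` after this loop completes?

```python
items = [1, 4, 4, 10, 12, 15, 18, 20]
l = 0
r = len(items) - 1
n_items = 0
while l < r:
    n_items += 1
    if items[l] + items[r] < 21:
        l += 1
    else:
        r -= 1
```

Steps to find pair summing to 21
`n_items` takes the values: 0 → 1 → 2 → 3 → 4 → 5 → 6 → 7

Answer: 7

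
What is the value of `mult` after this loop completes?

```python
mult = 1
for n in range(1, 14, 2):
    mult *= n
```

Product of 1, 3, 5, ... up to 13
`mult` takes the values: 1 → 3 → 15 → 105 → 945 → 10395 → 135135

Answer: 135135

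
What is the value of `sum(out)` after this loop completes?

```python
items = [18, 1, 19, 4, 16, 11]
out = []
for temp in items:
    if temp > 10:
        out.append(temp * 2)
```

Sum of doubled values > 10
`out` takes the values: [] → [36] → [36, 38] → [36, 38, 32] → [36, 38, 32, 22]
So `sum(out)` = 128

Answer: 128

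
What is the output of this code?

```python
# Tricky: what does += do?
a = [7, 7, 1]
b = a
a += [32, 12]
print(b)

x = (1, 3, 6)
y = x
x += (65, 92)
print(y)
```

Key concept: += behavior differs for mutable vs immutable.
Step by step:
`a = [7, 7, 1]` → a = [7, 7, 1]
`b = a` → b = [7, 7, 1] (same object as a)
`a += [32, 12]` → a = [7, 7, 1, 32, 12] (same object as b); b = [7, 7, 1, 32, 12] (same object as a)
`print(b)` → prints [7, 7, 1, 32, 12]
`x = (1, 3, 6)` → x = (1, 3, 6)
`y = x` → y = (1, 3, 6)
`x += (65, 92)` → x = (1, 3, 6, 65, 92)
`print(y)` → prints (1, 3, 6)

Answer:
[7, 7, 1, 32, 12]
(1, 3, 6)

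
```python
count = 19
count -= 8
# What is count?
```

Trace:
`count = 19` → count = 19
`count -= 8` → count = 11
So count = 11

Answer: 11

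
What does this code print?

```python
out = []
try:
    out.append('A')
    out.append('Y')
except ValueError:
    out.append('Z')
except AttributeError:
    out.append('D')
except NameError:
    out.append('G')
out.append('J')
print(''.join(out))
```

Execution trace: 'A' (try body) → 'Y' (try body, no exception) → 'J' (after the try/except). Output: AYJ

Answer: AYJ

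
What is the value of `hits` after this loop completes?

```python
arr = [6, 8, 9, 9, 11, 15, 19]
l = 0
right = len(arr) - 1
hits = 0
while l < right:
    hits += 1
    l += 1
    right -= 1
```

Iterations until pointers meet (list length 7)
`hits` takes the values: 0 → 1 → 2 → 3

Answer: 3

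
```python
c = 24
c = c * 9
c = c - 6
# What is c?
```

Trace:
`c = 24` → c = 24
`c = c * 9` → c = 216
`c = c - 6` → c = 210
So c = 210

Answer: 210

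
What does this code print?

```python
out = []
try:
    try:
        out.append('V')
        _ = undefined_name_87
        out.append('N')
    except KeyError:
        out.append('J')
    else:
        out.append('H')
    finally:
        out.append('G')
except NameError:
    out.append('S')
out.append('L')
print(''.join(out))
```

Execution trace: 'V' (try body) → 'G' (finally) → 'S' (outer except NameError) → 'L' (after the try/except). Output: VGSL

Answer: VGSL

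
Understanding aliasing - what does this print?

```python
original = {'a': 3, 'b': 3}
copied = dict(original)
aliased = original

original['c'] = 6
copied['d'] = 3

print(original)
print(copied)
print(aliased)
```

Key concept: dict() creates copy, assignment creates alias.
Step by step:
`original = {'a': 3, 'b': 3}` → original = {'a': 3, 'b': 3}
`copied = dict(original)` → copied = {'a': 3, 'b': 3}
`aliased = original` → aliased = {'a': 3, 'b': 3} (same object as original)
`original['c'] = 6` → original = {'a': 3, 'b': 3, 'c': 6} (same object as aliased); aliased = {'a': 3, 'b': 3, 'c': 6} (same object as original)
`copied['d'] = 3` → copied = {'a': 3, 'b': 3, 'd': 3}
`print(original)` → prints {'a': 3, 'b': 3, 'c': 6}
`print(copied)` → prints {'a': 3, 'b': 3, 'd': 3}
`print(aliased)` → prints {'a': 3, 'b': 3, 'c': 6}

Answer:
{'a': 3, 'b': 3, 'c': 6}
{'a': 3, 'b': 3, 'd': 3}
{'a': 3, 'b': 3, 'c': 6}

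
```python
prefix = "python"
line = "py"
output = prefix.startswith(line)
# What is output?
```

Trace:
`prefix = "python"` → prefix = 'python'
`line = "py"` → line = 'py'
`output = prefix.startswith(line)` → output = True
So output = True

Answer: True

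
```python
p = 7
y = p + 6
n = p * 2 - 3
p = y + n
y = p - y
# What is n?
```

Trace:
`p = 7` → p = 7
`y = p + 6` → y = 13
`n = p * 2 - 3` → n = 11
`p = y + n` → p = 24
`y = p - y` → y = 11
So n = 11

Answer: 11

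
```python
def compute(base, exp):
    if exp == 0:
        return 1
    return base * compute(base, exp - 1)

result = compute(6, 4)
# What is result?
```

compute(6, 4) = 6 * 6 * 6 * 6 = 1296

Answer: 1296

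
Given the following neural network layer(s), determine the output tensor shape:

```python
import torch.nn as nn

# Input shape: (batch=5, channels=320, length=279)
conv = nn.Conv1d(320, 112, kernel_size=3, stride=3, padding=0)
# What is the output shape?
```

Input: (5, 320, 279) -> Output: (5, 112, 93)

Answer: (5, 112, 93)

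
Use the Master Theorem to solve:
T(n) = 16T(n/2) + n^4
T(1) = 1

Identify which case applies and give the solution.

a=16, b=2, f(n)=n^4. log_2(16) = 4. Since c=4 = 4, Case 2 applies: T(n) = Θ(n^log_b(a) · log n) = O(n^4 log n).

Answer: O(n^4 log n) - Case 2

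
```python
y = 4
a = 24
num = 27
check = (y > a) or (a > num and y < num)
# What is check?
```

Trace:
`y = 4` → y = 4
`a = 24` → a = 24
`num = 27` → num = 27
`check = (y > a) or (a > num and y < num)` → check = False
So check = False

Answer: False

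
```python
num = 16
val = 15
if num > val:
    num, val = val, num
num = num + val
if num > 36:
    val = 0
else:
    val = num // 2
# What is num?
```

Trace:
`num = 16` → num = 16
`val = 15` → val = 15
`if num > val: ...` → num > val is True → num = 15; val = 16
`num = num + val` → num = 31
`if num > 36: ...` → num > 36 is False, take else branch → val = 15
So num = 31

Answer: 31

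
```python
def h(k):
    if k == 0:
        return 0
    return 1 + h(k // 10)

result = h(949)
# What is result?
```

Count of digits of 949: 3

Answer: 3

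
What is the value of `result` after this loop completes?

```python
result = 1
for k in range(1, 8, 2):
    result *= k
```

Product of 1, 3, 5, ... up to 7
`result` takes the values: 1 → 3 → 15 → 105

Answer: 105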